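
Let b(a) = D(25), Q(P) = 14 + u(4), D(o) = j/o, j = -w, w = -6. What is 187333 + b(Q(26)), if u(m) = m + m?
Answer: 4683331/25 ≈ 1.8733e+5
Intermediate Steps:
u(m) = 2*m
j = 6 (j = -1*(-6) = 6)
D(o) = 6/o
Q(P) = 22 (Q(P) = 14 + 2*4 = 14 + 8 = 22)
b(a) = 6/25
187333 + b(Q(26)) = 187333 + 6/25 = 4683331/25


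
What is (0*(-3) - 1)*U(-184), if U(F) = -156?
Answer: 156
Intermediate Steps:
(0*(-3) - 1)*U(-184) = (0*(-3) - 1)*(-156) = (0 - 1)*(-156) = -1*(-156) = 156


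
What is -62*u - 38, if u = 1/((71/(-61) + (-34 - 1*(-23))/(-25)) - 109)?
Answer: -6263952/167329 ≈ -37.435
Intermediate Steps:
u = -1525/167329 (u = 1/((71*(-1/61) + (-34 + 23)*(-1/25)) - 109) = 1/((-71/61 - 11*(-1/25)) - 109) = 1/((-71/61 + 11/25) - 109) = 1/(-1104/1525 - 109) = 1/(-167329/1525) = -1525/167329 ≈ -0.0091138)
-62*u - 38 = -62*(-1525/167329) - 38 = 94550/167329 - 38 = -6263952/167329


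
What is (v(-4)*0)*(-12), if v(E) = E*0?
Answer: 0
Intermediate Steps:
v(E) = 0
(v(-4)*0)*(-12) = (0*0)*(-12) = 0*(-12) = 0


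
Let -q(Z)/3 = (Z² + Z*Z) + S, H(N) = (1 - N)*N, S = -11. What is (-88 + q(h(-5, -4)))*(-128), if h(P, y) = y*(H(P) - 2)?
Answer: 12589952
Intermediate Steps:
H(N) = N*(1 - N)
h(P, y) = y*(-2 + P*(1 - P)) (h(P, y) = y*(P*(1 - P) - 2) = y*(-2 + P*(1 - P)))
q(Z) = 33 - 6*Z² (q(Z) = -3*((Z² + Z*Z) - 11) = -3*((Z² + Z²) - 11) = -3*(2*Z² - 11) = -3*(-11 + 2*Z²) = 33 - 6*Z²)
(-88 + q(h(-5, -4)))*(-128) = (-88 + (33 - 6*16*(-2 - 5 - 1*(-5)²)²))*(-128) = (-88 + (33 - 6*16*(-2 - 5 - 1*25)²))*(-128) = (-88 + (33 - 6*16*(-2 - 5 - 25)²))*(-128) = (-88 + (33 - 6*(-4*(-32))²))*(-128) = (-88 + (33 - 6*128²))*(-128) = (-88 + (33 - 6*16384))*(-128) = (-88 + (33 - 98304))*(-128) = (-88 - 98271)*(-128) = -98359*(-128) = 12589952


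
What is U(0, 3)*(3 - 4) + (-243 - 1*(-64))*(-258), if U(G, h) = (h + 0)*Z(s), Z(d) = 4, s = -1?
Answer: 46170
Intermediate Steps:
U(G, h) = 4*h (U(G, h) = (h + 0)*4 = h*4 = 4*h)
U(0, 3)*(3 - 4) + (-243 - 1*(-64))*(-258) = (4*3)*(3 - 4) + (-243 - 1*(-64))*(-258) = 12*(-1) + (-243 + 64)*(-258) = -12 - 179*(-258) = -12 + 46182 = 46170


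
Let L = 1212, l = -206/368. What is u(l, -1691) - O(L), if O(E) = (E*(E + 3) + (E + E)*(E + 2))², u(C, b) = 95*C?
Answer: -3587082829903289/184 ≈ -1.9495e+13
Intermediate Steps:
l = -103/184 (l = -206*1/368 = -103/184 ≈ -0.55978)
O(E) = (E*(3 + E) + 2*E*(2 + E))² (O(E) = (E*(3 + E) + (2*E)*(2 + E))² = (E*(3 + E) + 2*E*(2 + E))²)
u(l, -1691) - O(L) = 95*(-103/184) - 1212²*(7 + 3*1212)² = -9785/184 - 1468944*(7 + 3636)² = -9785/184 - 1468944*3643² = -9785/184 - 1468944*13271449 = -9785/184 - 1*19495015379856 = -9785/184 - 19495015379856 = -3587082829903289/184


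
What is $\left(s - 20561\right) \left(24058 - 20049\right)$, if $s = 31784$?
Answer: $44993007$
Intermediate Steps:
$\left(s - 20561\right) \left(24058 - 20049\right) = \left(31784 - 20561\right) \left(24058 - 20049\right) = 11223 \cdot 4009 = 44993007$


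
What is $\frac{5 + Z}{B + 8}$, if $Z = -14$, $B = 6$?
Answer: $- \frac{9}{14} \approx -0.64286$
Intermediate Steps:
$\frac{5 + Z}{B + 8} = \frac{5 - 14}{6 + 8} = - \frac{9}{14}$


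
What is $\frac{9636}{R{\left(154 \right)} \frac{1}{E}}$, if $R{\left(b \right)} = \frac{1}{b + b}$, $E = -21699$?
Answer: $-64400201712$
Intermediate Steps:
$R{\left(b \right)} = \frac{1}{2 b}$
$\frac{9636}{R{\left(154 \right)} \frac{1}{E}} = \frac{9636}{\frac{1}{2 \cdot 154} \frac{1}{-21699}} = \frac{9636}{\frac{1}{2} \cdot \frac{1}{154} \left(- \frac{1}{21699}\right)} = \frac{9636}{\frac{1}{308} \left(- \frac{1}{21699}\right)} = \frac{9636}{- \frac{1}{6683292}} = 9636 \left(-6683292\right) = -64400201712$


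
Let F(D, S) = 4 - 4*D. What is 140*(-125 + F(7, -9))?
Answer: -20860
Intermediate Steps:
F(D, S) = 4 - 4*D
140*(-125 + F(7, -9)) = 140*(-125 + (4 - 4*7)) = 140*(-125 + (4 - 28)) = 140*(-125 - 24) = 140*(-149) = -20860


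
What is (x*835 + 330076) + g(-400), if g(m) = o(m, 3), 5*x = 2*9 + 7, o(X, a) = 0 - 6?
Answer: 334245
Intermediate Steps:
o(X, a) = -6
x = 5 (x = (2*9 + 7)/5 = (18 + 7)/5 = (⅕)*25 = 5)
g(m) = -6
(x*835 + 330076) + g(-400) = (5*835 + 330076) - 6 = (4175 + 330076) - 6 = 334251 - 6 = 334245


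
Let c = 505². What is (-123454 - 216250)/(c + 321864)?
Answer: -339704/576889 ≈ -0.58885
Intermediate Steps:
c = 255025
(-123454 - 216250)/(c + 321864) = (-123454 - 216250)/(255025 + 321864) = -339704/576889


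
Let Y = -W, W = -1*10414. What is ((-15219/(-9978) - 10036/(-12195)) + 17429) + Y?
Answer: 1129423195481/40560570 ≈ 27845.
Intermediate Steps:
W = -10414
Y = 10414 (Y = -1*(-10414) = 10414)
((-15219/(-9978) - 10036/(-12195)) + 17429) + Y = ((-15219/(-9978) - 10036/(-12195)) + 17429) + 10414 = ((-15219*(-1/9978) - 10036*(-1/12195)) + 17429) + 10414 = ((5073/3326 + 10036/12195) + 17429) + 10414 = (95244971/40560570 + 17429) + 10414 = 707025419501/40560570 + 10414 = 1129423195481/40560570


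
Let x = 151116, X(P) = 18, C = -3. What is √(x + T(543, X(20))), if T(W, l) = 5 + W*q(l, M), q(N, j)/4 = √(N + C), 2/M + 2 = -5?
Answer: √(151121 + 2172*√15) ≈ 399.42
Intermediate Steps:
M = -2/7 (M = 2/(-2 - 5) = 2/(-7) = 2*(-⅐) = -2/7 ≈ -0.28571)
q(N, j) = 4*√(-3 + N) (q(N, j) = 4*√(N - 3) = 4*√(-3 + N))
T(W, l) = 5 + 4*W*√(-3 + l) (T(W, l) = 5 + W*(4*√(-3 + l)) = 5 + 4*W*√(-3 + l))
√(x + T(543, X(20))) = √(151116 + (5 + 4*543*√(-3 + 18))) = √(151116 + (5 + 4*543*√15)) = √(151116 + (5 + 2172*√15)) = √(151121 + 2172*√15)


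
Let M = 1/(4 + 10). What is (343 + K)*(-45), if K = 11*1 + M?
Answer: -223065/14 ≈ -15933.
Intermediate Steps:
M = 1/14 ≈ 0.071429
K = 155/14 (K = 11*1 + 1/14 = 11 + 1/14 = 155/14 ≈ 11.071)
(343 + K)*(-45) = (343 + 155/14)*(-45) = (4957/14)*(-45) = -223065/14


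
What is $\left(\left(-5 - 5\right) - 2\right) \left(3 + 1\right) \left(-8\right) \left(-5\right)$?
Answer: $-1920$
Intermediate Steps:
$\left(\left(-5 - 5\right) - 2\right) \left(3 + 1\right) \left(-8\right) \left(-5\right) = \left(\left(-5 - 5\right) - 2\right) 4 \left(-8\right) \left(-5\right) = \left(-10 - 2\right) 4 \left(-8\right) \left(-5\right) = \left(-12\right) 4 \left(-8\right) \left(-5\right) = \left(-48\right) \left(-8\right) \left(-5\right) = 384 \left(-5\right) = -1920$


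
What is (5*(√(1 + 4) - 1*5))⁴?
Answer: 875000 - 375000*√5 ≈ 36475.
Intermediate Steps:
(5*(√(1 + 4) - 1*5))⁴ = (5*(√5 - 5))⁴ = (5*(-5 + √5))⁴ = (-25 + 5*√5)⁴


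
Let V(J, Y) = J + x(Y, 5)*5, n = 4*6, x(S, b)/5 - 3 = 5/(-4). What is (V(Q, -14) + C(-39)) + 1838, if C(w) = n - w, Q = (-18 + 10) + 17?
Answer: 7815/4 ≈ 1953.8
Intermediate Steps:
Q = 9 (Q = -8 + 17 = 9)
x(S, b) = 35/4 (x(S, b) = 15 + 5*(5/(-4)) = 15 + 5*(5*(-¼)) = 15 + 5*(-5/4) = 15 - 25/4 = 35/4)
n = 24
C(w) = 24 - w
V(J, Y) = 175/4 + J (V(J, Y) = J + (35/4)*5 = J + 175/4 = 175/4 + J)
(V(Q, -14) + C(-39)) + 1838 = ((175/4 + 9) + (24 - 1*(-39))) + 1838 = (211/4 + (24 + 39)) + 1838 = (211/4 + 63) + 1838 = 463/4 + 1838 = 7815/4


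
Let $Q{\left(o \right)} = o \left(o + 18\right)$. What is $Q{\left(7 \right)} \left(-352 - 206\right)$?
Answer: $-97650$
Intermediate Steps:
$Q{\left(o \right)} = o \left(18 + o\right)$
$Q{\left(7 \right)} \left(-352 - 206\right) = 7 \left(18 + 7\right) \left(-352 - 206\right) = 7 \cdot 25 \left(-558\right) = 175 \left(-558\right) = -97650$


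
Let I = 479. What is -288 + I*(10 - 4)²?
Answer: 16956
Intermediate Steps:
-288 + I*(10 - 4)² = -288 + 479*(10 - 4)² = -288 + 479*6² = -288 + 479*36 = -288 + 17244 = 16956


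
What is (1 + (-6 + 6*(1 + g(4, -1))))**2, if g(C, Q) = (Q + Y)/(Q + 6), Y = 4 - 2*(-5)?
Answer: 6889/25 ≈ 275.56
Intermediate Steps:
Y = 14 (Y = 4 + 10 = 14)
g(C, Q) = (14 + Q)/(6 + Q) (g(C, Q) = (Q + 14)/(Q + 6) = (14 + Q)/(6 + Q))
(1 + (-6 + 6*(1 + g(4, -1))))**2 = (1 + (-6 + 6*(1 + (14 - 1)/(6 - 1))))**2 = (1 + (-6 + 6*(1 + 13/5)))**2 = (1 + (-6 + 6*(18/5)))**2 = (1 + (-6 + 108/5))**2 = (1 + 78/5)**2 = (83/5)**2 = 6889/25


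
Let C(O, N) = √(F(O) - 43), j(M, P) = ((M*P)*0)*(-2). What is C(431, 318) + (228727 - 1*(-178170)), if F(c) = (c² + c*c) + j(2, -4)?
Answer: 406897 + √371479 ≈ 4.0751e+5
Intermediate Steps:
j(M, P) = 0 (j(M, P) = 0*(-2) = 0)
F(c) = 2*c² (F(c) = (c² + c*c) + 0 = (c² + c²) + 0 = 2*c² + 0 = 2*c²)
C(O, N) = √(-43 + 2*O²) (C(O, N) = √(2*O² - 43) = √(-43 + 2*O²))
C(431, 318) + (228727 - 1*(-178170)) = √(-43 + 2*431²) + (228727 - 1*(-178170)) = √(-43 + 2*185761) + (228727 + 178170) = √(-43 + 371522) + 406897 = √371479 + 406897 = 406897 + √371479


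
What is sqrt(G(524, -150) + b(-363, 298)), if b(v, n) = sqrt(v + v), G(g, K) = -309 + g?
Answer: sqrt(215 + 11*I*sqrt(6)) ≈ 14.692 + 0.917*I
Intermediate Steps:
b(v, n) = sqrt(2)*sqrt(v) (b(v, n) = sqrt(2*v) = sqrt(2)*sqrt(v))
sqrt(G(524, -150) + b(-363, 298)) = sqrt((-309 + 524) + sqrt(2)*sqrt(-363)) = sqrt(215 + sqrt(2)*(11*I*sqrt(3))) = sqrt(215 + 11*I*sqrt(6))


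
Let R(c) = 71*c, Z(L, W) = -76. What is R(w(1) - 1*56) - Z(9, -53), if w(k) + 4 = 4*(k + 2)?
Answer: -3332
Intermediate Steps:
w(k) = 4 + 4*k (w(k) = -4 + 4*(k + 2) = -4 + 4*(2 + k) = -4 + (8 + 4*k) = 4 + 4*k)
R(w(1) - 1*56) - Z(9, -53) = 71*((4 + 4*1) - 1*56) - 1*(-76) = 71*((4 + 4) - 56) + 76 = 71*(8 - 56) + 76 = 71*(-48) + 76 = -3408 + 76 = -3332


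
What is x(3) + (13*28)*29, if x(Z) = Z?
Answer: 10559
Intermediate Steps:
x(3) + (13*28)*29 = 3 + (13*28)*29 = 3 + 364*29 = 3 + 10556 = 10559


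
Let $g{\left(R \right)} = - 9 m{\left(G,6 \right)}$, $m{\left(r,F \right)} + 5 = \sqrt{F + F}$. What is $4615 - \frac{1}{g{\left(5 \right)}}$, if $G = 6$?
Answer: $\frac{539950}{117} - \frac{2 \sqrt{3}}{117} \approx 4614.9$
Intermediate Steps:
$m{\left(r,F \right)} = -5 + \sqrt{2} \sqrt{F}$ ($m{\left(r,F \right)} = -5 + \sqrt{F + F} = -5 + \sqrt{2 F} = -5 + \sqrt{2} \sqrt{F}$)
$g{\left(R \right)} = 45 - 18 \sqrt{3}$ ($g{\left(R \right)} = - 9 \left(-5 + \sqrt{2} \sqrt{6}\right) = - 9 \left(-5 + 2 \sqrt{3}\right) = 45 - 18 \sqrt{3}$)
$4615 - \frac{1}{g{\left(5 \right)}} = 4615 - \frac{1}{45 - 18 \sqrt{3}}$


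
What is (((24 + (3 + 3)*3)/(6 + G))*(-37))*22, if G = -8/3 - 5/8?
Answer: -820512/65 ≈ -12623.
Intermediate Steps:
G = -79/24 (G = -8*1/3 - 5*1/8 = -8/3 - 5/8 = -79/24 ≈ -3.2917)
(((24 + (3 + 3)*3)/(6 + G))*(-37))*22 = (((24 + (3 + 3)*3)/(6 - 79/24))*(-37))*22 = (((24 + 6*3)/(65/24))*(-37))*22 = (((24 + 18)*(24/65))*(-37))*22 = ((42*(24/65))*(-37))*22 = ((1008/65)*(-37))*22 = -37296/65*22 = -820512/65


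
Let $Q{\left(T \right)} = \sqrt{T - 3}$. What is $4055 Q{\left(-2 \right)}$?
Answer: $4055 i \sqrt{5} \approx 9067.3 i$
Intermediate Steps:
$Q{\left(T \right)} = \sqrt{-3 + T}$
$4055 Q{\left(-2 \right)} = 4055 \sqrt{-3 - 2} = 4055 \sqrt{-5} = 4055 i \sqrt{5}$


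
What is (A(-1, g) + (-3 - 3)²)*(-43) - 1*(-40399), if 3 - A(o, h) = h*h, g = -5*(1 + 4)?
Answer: 65597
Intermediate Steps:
g = -25 (g = -5*5 = -25)
A(o, h) = 3 - h² (A(o, h) = 3 - h*h = 3 - h²)
(A(-1, g) + (-3 - 3)²)*(-43) - 1*(-40399) = ((3 - 1*(-25)²) + (-3 - 3)²)*(-43) - 1*(-40399) = ((3 - 1*625) + (-6)²)*(-43) + 40399 = ((3 - 625) + 36)*(-43) + 40399 = (-622 + 36)*(-43) + 40399 = -586*(-43) + 40399 = 25198 + 40399 = 65597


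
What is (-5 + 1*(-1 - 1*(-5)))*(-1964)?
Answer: 1964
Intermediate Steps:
(-5 + 1*(-1 - 1*(-5)))*(-1964) = (-5 + 1*(-1 + 5))*(-1964) = (-5 + 1*4)*(-1964) = (-5 + 4)*(-1964) = -1*(-1964) = 1964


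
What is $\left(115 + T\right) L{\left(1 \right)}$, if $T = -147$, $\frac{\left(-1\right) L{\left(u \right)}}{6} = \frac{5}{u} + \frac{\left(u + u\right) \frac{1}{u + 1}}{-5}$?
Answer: $\frac{4608}{5} \approx 921.6$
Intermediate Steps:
$L{\left(u \right)} = - \frac{30}{u} + \frac{12 u}{5 \left(1 + u\right)}$ ($L{\left(u \right)} = - 6 \left(\frac{5}{u} + \frac{\left(u + u\right) \frac{1}{u + 1}}{-5}\right) = - 6 \left(\frac{5}{u} + \frac{2 u}{1 + u} \left(- \frac{1}{5}\right)\right) = - 6 \left(\frac{5}{u} - \frac{2 u}{5 \left(1 + u\right)}\right) = - \frac{30}{u} + \frac{12 u}{5 \left(1 + u\right)}$)
$\left(115 + T\right) L{\left(1 \right)} = \left(115 - 147\right) \frac{6 \left(-25 - 25 + 2 \cdot 1^{2}\right)}{5 \cdot 1 \left(1 + 1\right)} = - 32 \cdot \frac{6}{5} \cdot 1 \cdot \frac{1}{2} \left(-25 - 25 + 2 \cdot 1\right) = - 32 \cdot \frac{6}{5} \cdot 1 \cdot \frac{1}{2} \left(-25 - 25 + 2\right) = - 32 \cdot \frac{6}{5} \cdot 1 \cdot \frac{1}{2} \left(-48\right) = \left(-32\right) \left(- \frac{144}{5}\right) = \frac{4608}{5}$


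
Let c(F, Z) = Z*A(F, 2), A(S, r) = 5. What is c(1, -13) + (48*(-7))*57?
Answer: -19217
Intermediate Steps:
c(F, Z) = 5*Z (c(F, Z) = Z*5 = 5*Z)
c(1, -13) + (48*(-7))*57 = 5*(-13) + (48*(-7))*57 = -65 - 336*57 = -65 - 19152 = -19217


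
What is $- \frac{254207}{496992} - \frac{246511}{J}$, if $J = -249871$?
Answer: $\frac{58995037615}{124183888032} \approx 0.47506$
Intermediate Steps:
$- \frac{254207}{496992} - \frac{246511}{J} = - \frac{254207}{496992} - \frac{246511}{-249871} = \left(-254207\right) \frac{1}{496992} - - \frac{246511}{249871} = - \frac{254207}{496992} + \frac{246511}{249871} = \frac{58995037615}{124183888032}$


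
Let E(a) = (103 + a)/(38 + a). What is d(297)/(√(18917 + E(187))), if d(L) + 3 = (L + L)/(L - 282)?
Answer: 549*√4256615/4256615 ≈ 0.26610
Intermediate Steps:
E(a) = (103 + a)/(38 + a)
d(L) = -3 + 2*L/(-282 + L) (d(L) = -3 + (L + L)/(L - 282) = -3 + (2*L)/(-282 + L) = -3 + 2*L/(-282 + L))
d(297)/(√(18917 + E(187))) = ((846 - 1*297)/(-282 + 297))/(√(18917 + (103 + 187)/(38 + 187))) = ((846 - 297)/15)/(√(18917 + 290/225)) = ((1/15)*549)/(√(18917 + (1/225)*290)) = 183/(5*(√(18917 + 58/45))) = 183/(5*(√(851323/45))) = 183/(5*((√4256615/15))) = 183*(3*√4256615/851323)/5 = 549*√4256615/4256615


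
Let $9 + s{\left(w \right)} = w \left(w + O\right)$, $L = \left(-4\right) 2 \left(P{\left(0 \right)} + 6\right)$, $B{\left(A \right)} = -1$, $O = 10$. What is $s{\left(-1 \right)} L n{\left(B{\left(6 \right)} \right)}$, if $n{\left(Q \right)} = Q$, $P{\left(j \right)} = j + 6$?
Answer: $-1728$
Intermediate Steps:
$P{\left(j \right)} = 6 + j$
$L = -96$ ($L = \left(-4\right) 2 \left(\left(6 + 0\right) + 6\right) = - 8 \left(6 + 6\right) = \left(-8\right) 12 = -96$)
$s{\left(w \right)} = -9 + w \left(10 + w\right)$ ($s{\left(w \right)} = -9 + w \left(w + 10\right) = -9 + w \left(10 + w\right)$)
$s{\left(-1 \right)} L n{\left(B{\left(6 \right)} \right)} = \left(-9 + \left(-1\right)^{2} + 10 \left(-1\right)\right) \left(-96\right) \left(-1\right) = \left(-9 + 1 - 10\right) \left(-96\right) \left(-1\right) = \left(-18\right) \left(-96\right) \left(-1\right) = 1728 \left(-1\right) = -1728$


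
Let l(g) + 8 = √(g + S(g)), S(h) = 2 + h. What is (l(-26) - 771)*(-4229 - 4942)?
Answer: 7144209 - 45855*I*√2 ≈ 7.1442e+6 - 64849.0*I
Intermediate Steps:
l(g) = -8 + √(2 + 2*g) (l(g) = -8 + √(g + (2 + g)) = -8 + √(2 + 2*g))
(l(-26) - 771)*(-4229 - 4942) = ((-8 + √(2 + 2*(-26))) - 771)*(-4229 - 4942) = ((-8 + √(2 - 52)) - 771)*(-9171) = ((-8 + √(-50)) - 771)*(-9171) = ((-8 + 5*I*√2) - 771)*(-9171) = (-779 + 5*I*√2)*(-9171) = 7144209 - 45855*I*√2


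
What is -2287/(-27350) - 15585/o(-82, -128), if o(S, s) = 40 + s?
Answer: 213225503/1203400 ≈ 177.19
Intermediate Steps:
-2287/(-27350) - 15585/o(-82, -128) = -2287/(-27350) - 15585/(40 - 128) = -2287*(-1/27350) - 15585/(-88) = 2287/27350 - 15585*(-1/88) = 2287/27350 + 15585/88 = 213225503/1203400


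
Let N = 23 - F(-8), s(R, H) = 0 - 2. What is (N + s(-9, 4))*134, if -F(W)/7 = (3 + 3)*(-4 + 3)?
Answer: -2814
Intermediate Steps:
s(R, H) = -2
F(W) = 42 (F(W) = -7*(3 + 3)*(-4 + 3) = -42*(-1) = -7*(-6) = 42)
N = -19 (N = 23 - 1*42 = 23 - 42 = -19)
(N + s(-9, 4))*134 = (-19 - 2)*134 = -21*134 = -2814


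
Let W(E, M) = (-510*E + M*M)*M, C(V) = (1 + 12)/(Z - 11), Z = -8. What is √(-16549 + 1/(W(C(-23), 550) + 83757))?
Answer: 2*I*√41479464076059046371621/3166362883 ≈ 128.64*I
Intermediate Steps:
C(V) = -13/19 (C(V) = (1 + 12)/(-8 - 11) = 13/(-19) = 13*(-1/19) = -13/19)
W(E, M) = M*(M² - 510*E) (W(E, M) = (-510*E + M²)*M = (M² - 510*E)*M = M*(M² - 510*E))
√(-16549 + 1/(W(C(-23), 550) + 83757)) = √(-16549 + 1/(550*(550² - 510*(-13/19)) + 83757)) = √(-16549 + 1/(550*(302500 + 6630/19) + 83757)) = √(-16549 + 1/(550*(5754130/19) + 83757)) = √(-16549 + 1/(3164771500/19 + 83757)) = √(-16549 + 1/(3166362883/19)) = √(-16549 + 19/3166362883) = √(-52400139350748/3166362883) = 2*I*√41479464076059046371621/3166362883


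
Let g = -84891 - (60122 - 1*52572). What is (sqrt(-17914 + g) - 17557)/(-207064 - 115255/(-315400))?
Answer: 1107495560/13061574069 - 63080*I*sqrt(110355)/13061574069 ≈ 0.08479 - 0.0016043*I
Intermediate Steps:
g = -92441 (g = -84891 - (60122 - 52572) = -84891 - 1*7550 = -84891 - 7550 = -92441)
(sqrt(-17914 + g) - 17557)/(-207064 - 115255/(-315400)) = (sqrt(-17914 - 92441) - 17557)/(-207064 - 115255/(-315400)) = (sqrt(-110355) - 17557)/(-207064 - 115255*(-1/315400)) = (I*sqrt(110355) - 17557)/(-207064 + 23051/63080) = (-17557 + I*sqrt(110355))/(-13061574069/63080) = (-17557 + I*sqrt(110355))*(-63080/13061574069) = 1107495560/13061574069 - 63080*I*sqrt(110355)/13061574069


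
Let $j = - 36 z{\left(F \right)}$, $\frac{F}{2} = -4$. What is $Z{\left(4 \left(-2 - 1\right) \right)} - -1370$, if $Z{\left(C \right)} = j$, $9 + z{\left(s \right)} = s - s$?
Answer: $1694$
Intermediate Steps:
$F = -8$ ($F = 2 \left(-4\right) = -8$)
$z{\left(s \right)} = -9$ ($z{\left(s \right)} = -9 + \left(s - s\right) = -9 + 0 = -9$)
$j = 324$ ($j = \left(-36\right) \left(-9\right) = 324$)
$Z{\left(C \right)} = 324$
$Z{\left(4 \left(-2 - 1\right) \right)} - -1370 = 324 - -1370 = 324 + 1370 = 1694$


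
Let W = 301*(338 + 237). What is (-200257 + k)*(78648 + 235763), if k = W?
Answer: -8546319802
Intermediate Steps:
W = 173075 (W = 301*575 = 173075)
k = 173075
(-200257 + k)*(78648 + 235763) = (-200257 + 173075)*(78648 + 235763) = -27182*314411 = -8546319802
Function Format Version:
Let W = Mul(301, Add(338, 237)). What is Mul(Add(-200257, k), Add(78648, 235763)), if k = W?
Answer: -8546319802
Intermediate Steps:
W = 173075 (W = Mul(301, 575) = 173075)
k = 173075
Mul(Add(-200257, k), Add(78648, 235763)) = Mul(Add(-200257, 173075), Add(78648, 235763)) = Mul(-27182, 314411) = -8546319802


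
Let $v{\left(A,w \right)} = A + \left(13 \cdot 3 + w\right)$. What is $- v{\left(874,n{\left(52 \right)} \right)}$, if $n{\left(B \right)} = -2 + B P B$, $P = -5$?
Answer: $12609$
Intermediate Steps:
$n{\left(B \right)} = -2 - 5 B^{2}$ ($n{\left(B \right)} = -2 + B \left(- 5 B\right) = -2 - 5 B^{2}$)
$v{\left(A,w \right)} = 39 + A + w$ ($v{\left(A,w \right)} = A + \left(39 + w\right) = 39 + A + w$)
$- v{\left(874,n{\left(52 \right)} \right)} = - (39 + 874 - \left(2 + 5 \cdot 52^{2}\right)) = - (39 + 874 - 13522) = \left(-1\right) \left(-12609\right) = 12609$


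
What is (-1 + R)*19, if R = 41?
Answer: 760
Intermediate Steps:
(-1 + R)*19 = (-1 + 41)*19 = 40*19 = 760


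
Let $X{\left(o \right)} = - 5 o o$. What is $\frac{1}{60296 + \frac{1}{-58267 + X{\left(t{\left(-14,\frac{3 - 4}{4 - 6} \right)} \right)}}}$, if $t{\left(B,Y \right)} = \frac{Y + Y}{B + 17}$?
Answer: $\frac{524408}{31619704759} \approx 1.6585 \cdot 10^{-5}$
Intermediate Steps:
$t{\left(B,Y \right)} = \frac{2 Y}{17 + B}$
$X{\left(o \right)} = - 5 o^{2}$
$\frac{1}{60296 + \frac{1}{-58267 + X{\left(t{\left(-14,\frac{3 - 4}{4 - 6} \right)} \right)}}} = \frac{1}{60296 + \frac{1}{-58267 - 5 \left(\frac{2 \frac{3 - 4}{4 - 6}}{17 - 14}\right)^{2}}} = \frac{1}{60296 + \frac{1}{-58267 - 5 \left(\frac{2 \left(- \frac{1}{-2}\right)}{3}\right)^{2}}} = \frac{1}{60296 + \frac{1}{-58267 - 5 \left(2 \left(\left(-1\right) \left(- \frac{1}{2}\right)\right) \frac{1}{3}\right)^{2}}} = \frac{1}{60296 + \frac{1}{-58267 - 5 \left(2 \cdot \frac{1}{2} \cdot \frac{1}{3}\right)^{2}}} = \frac{1}{60296 + \frac{1}{-58267 - \frac{5}{9}}} = \frac{1}{60296 + \frac{1}{- \frac{524408}{9}}} = \frac{1}{60296 - \frac{9}{524408}} = \frac{1}{\frac{31619704759}{524408}} = \frac{524408}{31619704759}$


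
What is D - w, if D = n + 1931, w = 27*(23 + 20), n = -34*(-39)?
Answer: 2096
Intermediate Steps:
n = 1326
w = 1161 (w = 27*43 = 1161)
D = 3257 (D = 1326 + 1931 = 3257)
D - w = 3257 - 1*1161 = 3257 - 1161 = 2096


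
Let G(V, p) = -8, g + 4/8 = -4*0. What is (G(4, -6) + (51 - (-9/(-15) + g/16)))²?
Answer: 46090521/25600 ≈ 1800.4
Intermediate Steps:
g = -½ (g = -½ - 4*0 = -½ + 0 = -½ ≈ -0.50000)
(G(4, -6) + (51 - (-9/(-15) + g/16)))² = (-8 + (51 - (-9/(-15) - ½/16)))² = (-8 + (51 - (-9*(-1/15) - ½*1/16)))² = (-8 + (51 - (⅗ - 1/32)))² = (-8 + (51 - 1*91/160))² = (-8 + (51 - 91/160))² = (-8 + 8069/160)² = (6789/160)² = 46090521/25600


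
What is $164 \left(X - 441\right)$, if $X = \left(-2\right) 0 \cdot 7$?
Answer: $-72324$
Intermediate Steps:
$X = 0$ ($X = 0 \cdot 7 = 0$)
$164 \left(X - 441\right) = 164 \left(0 - 441\right) = 164 \left(-441\right) = -72324$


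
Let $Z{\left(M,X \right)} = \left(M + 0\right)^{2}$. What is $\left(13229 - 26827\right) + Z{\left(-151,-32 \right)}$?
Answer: $9203$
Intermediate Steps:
$Z{\left(M,X \right)} = M^{2}$
$\left(13229 - 26827\right) + Z{\left(-151,-32 \right)} = \left(13229 - 26827\right) + \left(-151\right)^{2} = -13598 + 22801 = 9203$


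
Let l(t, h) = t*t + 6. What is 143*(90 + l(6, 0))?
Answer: 18876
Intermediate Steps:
l(t, h) = 6 + t² (l(t, h) = t² + 6 = 6 + t²)
143*(90 + l(6, 0)) = 143*(90 + (6 + 6²)) = 143*(90 + (6 + 36)) = 143*(90 + 42) = 143*132 = 18876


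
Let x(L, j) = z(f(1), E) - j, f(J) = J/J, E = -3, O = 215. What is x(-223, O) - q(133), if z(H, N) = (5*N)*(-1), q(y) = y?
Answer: -333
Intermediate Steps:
f(J) = 1
z(H, N) = -5*N
x(L, j) = 15 - j (x(L, j) = -5*(-3) - j = 15 - j)
x(-223, O) - q(133) = (15 - 1*215) - 1*133 = (15 - 215) - 133 = -200 - 133 = -333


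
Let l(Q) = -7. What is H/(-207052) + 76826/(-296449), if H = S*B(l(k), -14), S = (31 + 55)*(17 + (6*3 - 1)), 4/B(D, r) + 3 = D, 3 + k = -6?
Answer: -19450312752/76725447935 ≈ -0.25351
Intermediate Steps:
k = -9 (k = -3 - 6 = -9)
B(D, r) = 4/(-3 + D)
S = 2924 (S = 86*(17 + (18 - 1)) = 86*(17 + 17) = 86*34 = 2924)
H = -5848/5 (H = 2924*(4/(-3 - 7)) = 2924*(4/(-10)) = 2924*(4*(-1/10)) = 2924*(-2/5) = -5848/5 ≈ -1169.6)
H/(-207052) + 76826/(-296449) = -5848/5/(-207052) + 76826/(-296449) = -5848/5*(-1/207052) + 76826*(-1/296449) = 1462/258815 - 76826/296449 = -19450312752/76725447935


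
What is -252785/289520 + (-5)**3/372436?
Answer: -4709121213/5391383536 ≈ -0.87345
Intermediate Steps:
-252785/289520 + (-5)**3/372436 = -252785*1/289520 - 125*1/372436 = -50557/57904 - 125/372436 = -4709121213/5391383536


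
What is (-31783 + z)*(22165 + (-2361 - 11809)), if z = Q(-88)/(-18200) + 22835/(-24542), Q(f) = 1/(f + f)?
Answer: -21952232057654781/86387840 ≈ -2.5411e+8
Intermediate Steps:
Q(f) = 1/(2*f)
z = -5224646247/5615209600 (z = ((1/2)/(-88))/(-18200) + 22835/(-24542) = ((1/2)*(-1/88))*(-1/18200) + 22835*(-1/24542) = -1/176*(-1/18200) - 22835/24542 = 1/3203200 - 22835/24542 = -5224646247/5615209600 ≈ -0.93045)
(-31783 + z)*(22165 + (-2361 - 11809)) = (-31783 - 5224646247/5615209600)*(22165 + (-2361 - 11809)) = -178473431363047*(22165 - 14170)/5615209600 = -178473431363047/5615209600*7995 = -21952232057654781/86387840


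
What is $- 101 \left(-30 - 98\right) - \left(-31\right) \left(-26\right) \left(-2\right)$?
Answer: $14540$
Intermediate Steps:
$- 101 \left(-30 - 98\right) - \left(-31\right) \left(-26\right) \left(-2\right) = \left(-101\right) \left(-128\right) - 806 \left(-2\right) = 12928 - -1612 = 12928 + 1612 = 14540$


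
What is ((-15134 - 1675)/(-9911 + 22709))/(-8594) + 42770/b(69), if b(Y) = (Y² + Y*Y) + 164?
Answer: 784044090869/177554085372 ≈ 4.4158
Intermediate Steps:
b(Y) = 164 + 2*Y² (b(Y) = (Y² + Y²) + 164 = 2*Y² + 164 = 164 + 2*Y²)
((-15134 - 1675)/(-9911 + 22709))/(-8594) + 42770/b(69) = ((-15134 - 1675)/(-9911 + 22709))/(-8594) + 42770/(164 + 2*69²) = -16809/12798*(-1/8594) + 42770/(164 + 2*4761) = -16809*1/12798*(-1/8594) + 42770/(164 + 9522) = -5603/4266*(-1/8594) + 42770/9686 = 5603/36662004 + 42770*(1/9686) = 5603/36662004 + 21385/4843 = 784044090869/177554085372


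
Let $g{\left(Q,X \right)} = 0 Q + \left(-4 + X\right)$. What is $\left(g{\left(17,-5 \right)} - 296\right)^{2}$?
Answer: $93025$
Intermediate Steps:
$g{\left(Q,X \right)} = -4 + X$ ($g{\left(Q,X \right)} = 0 + \left(-4 + X\right) = -4 + X$)
$\left(g{\left(17,-5 \right)} - 296\right)^{2} = \left(\left(-4 - 5\right) - 296\right)^{2} = \left(-9 - 296\right)^{2} = \left(-305\right)^{2} = 93025$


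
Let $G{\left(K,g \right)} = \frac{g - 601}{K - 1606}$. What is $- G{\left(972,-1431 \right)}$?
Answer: $- \frac{1016}{317} \approx -3.205$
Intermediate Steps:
$G{\left(K,g \right)} = \frac{-601 + g}{-1606 + K}$
$- G{\left(972,-1431 \right)} = - \frac{-601 - 1431}{-1606 + 972} = - \frac{-2032}{-634} = - \frac{\left(-1\right) \left(-2032\right)}{634} = \left(-1\right) \frac{1016}{317} = - \frac{1016}{317}$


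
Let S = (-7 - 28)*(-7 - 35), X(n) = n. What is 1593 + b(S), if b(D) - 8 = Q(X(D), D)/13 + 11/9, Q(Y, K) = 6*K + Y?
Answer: 280070/117 ≈ 2393.8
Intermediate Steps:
Q(Y, K) = Y + 6*K
S = 1470 (S = -35*(-42) = 1470)
b(D) = 83/9 + 7*D/13 (b(D) = 8 + ((D + 6*D)/13 + 11/9) = 8 + ((7*D)*(1/13) + 11*(1/9)) = 8 + (7*D/13 + 11/9) = 8 + (11/9 + 7*D/13) = 83/9 + 7*D/13)
1593 + b(S) = 1593 + (83/9 + (7/13)*1470) = 1593 + (83/9 + 10290/13) = 1593 + 93689/117 = 280070/117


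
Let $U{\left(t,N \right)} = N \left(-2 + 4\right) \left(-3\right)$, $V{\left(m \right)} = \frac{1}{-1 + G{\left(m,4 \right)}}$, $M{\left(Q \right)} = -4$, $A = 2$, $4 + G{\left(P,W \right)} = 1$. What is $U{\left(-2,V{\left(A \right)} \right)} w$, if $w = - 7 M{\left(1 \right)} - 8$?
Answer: $30$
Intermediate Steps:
$G{\left(P,W \right)} = -3$ ($G{\left(P,W \right)} = -4 + 1 = -3$)
$V{\left(m \right)} = - \frac{1}{4}$ ($V{\left(m \right)} = \frac{1}{-1 - 3} = \frac{1}{-4} = - \frac{1}{4}$)
$U{\left(t,N \right)} = - 6 N$ ($U{\left(t,N \right)} = N 2 \left(-3\right) = N \left(-6\right) = - 6 N$)
$w = 20$ ($w = \left(-7\right) \left(-4\right) - 8 = 28 - 8 = 20$)
$U{\left(-2,V{\left(A \right)} \right)} w = \left(-6\right) \left(- \frac{1}{4}\right) 20 = \frac{3}{2} \cdot 20 = 30$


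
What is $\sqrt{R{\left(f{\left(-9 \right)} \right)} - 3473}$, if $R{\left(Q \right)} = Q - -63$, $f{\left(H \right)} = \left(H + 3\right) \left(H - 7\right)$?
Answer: $i \sqrt{3314} \approx 57.567 i$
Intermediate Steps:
$f{\left(H \right)} = \left(-7 + H\right) \left(3 + H\right)$ ($f{\left(H \right)} = \left(3 + H\right) \left(-7 + H\right) = \left(-7 + H\right) \left(3 + H\right)$)
$R{\left(Q \right)} = 63 + Q$ ($R{\left(Q \right)} = Q + 63 = 63 + Q$)
$\sqrt{R{\left(f{\left(-9 \right)} \right)} - 3473} = \sqrt{\left(63 - \left(-15 - 81\right)\right) - 3473} = \sqrt{\left(63 + \left(-21 + 81 + 36\right)\right) - 3473} = \sqrt{\left(63 + 96\right) - 3473} = \sqrt{159 - 3473} = \sqrt{-3314} = i \sqrt{3314}$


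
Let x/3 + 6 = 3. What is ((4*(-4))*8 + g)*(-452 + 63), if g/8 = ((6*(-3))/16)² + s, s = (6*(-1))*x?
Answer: -977557/8 ≈ -1.2219e+5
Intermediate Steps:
x = -9 (x = -18 + 3*3 = -18 + 9 = -9)
s = 54 (s = (6*(-1))*(-9) = -6*(-9) = 54)
g = 3537/8 (g = 8*(((6*(-3))/16)² + 54) = 8*((-18*1/16)² + 54) = 8*((-9/8)² + 54) = 8*(81/64 + 54) = 8*(3537/64) = 3537/8 ≈ 442.13)
((4*(-4))*8 + g)*(-452 + 63) = ((4*(-4))*8 + 3537/8)*(-452 + 63) = (-16*8 + 3537/8)*(-389) = (-128 + 3537/8)*(-389) = (2513/8)*(-389) = -977557/8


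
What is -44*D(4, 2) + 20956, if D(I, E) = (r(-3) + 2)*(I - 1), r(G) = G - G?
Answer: 20692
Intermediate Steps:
r(G) = 0
D(I, E) = -2 + 2*I (D(I, E) = (0 + 2)*(I - 1) = 2*(-1 + I) = -2 + 2*I)
-44*D(4, 2) + 20956 = -44*(-2 + 2*4) + 20956 = -44*(-2 + 8) + 20956 = -44*6 + 20956 = -264 + 20956 = 20692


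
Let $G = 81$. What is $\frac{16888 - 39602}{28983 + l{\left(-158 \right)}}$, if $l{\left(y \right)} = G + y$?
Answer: $- \frac{11357}{14453} \approx -0.78579$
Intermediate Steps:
$l{\left(y \right)} = 81 + y$
$\frac{16888 - 39602}{28983 + l{\left(-158 \right)}} = \frac{16888 - 39602}{28983 + \left(81 - 158\right)} = - \frac{22714}{28983 - 77} = - \frac{22714}{28906} = \left(-22714\right) \frac{1}{28906} = - \frac{11357}{14453}$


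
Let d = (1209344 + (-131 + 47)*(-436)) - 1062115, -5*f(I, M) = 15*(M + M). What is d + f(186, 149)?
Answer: 182959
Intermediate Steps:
f(I, M) = -6*M (f(I, M) = -3*(M + M) = -3*2*M = -6*M)
d = 183853 (d = (1209344 - 84*(-436)) - 1062115 = (1209344 + 36624) - 1062115 = 1245968 - 1062115 = 183853)
d + f(186, 149) = 183853 - 6*149 = 183853 - 894 = 182959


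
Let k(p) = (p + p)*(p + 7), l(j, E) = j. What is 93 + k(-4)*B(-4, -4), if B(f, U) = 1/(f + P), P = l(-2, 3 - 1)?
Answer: 97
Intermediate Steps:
P = -2
B(f, U) = 1/(-2 + f) (B(f, U) = 1/(f - 2) = 1/(-2 + f))
k(p) = 2*p*(7 + p) (k(p) = (2*p)*(7 + p) = 2*p*(7 + p))
93 + k(-4)*B(-4, -4) = 93 + (2*(-4)*(7 - 4))/(-2 - 4) = 93 + (2*(-4)*3)/(-6) = 93 - 24*(-⅙) = 93 + 4 = 97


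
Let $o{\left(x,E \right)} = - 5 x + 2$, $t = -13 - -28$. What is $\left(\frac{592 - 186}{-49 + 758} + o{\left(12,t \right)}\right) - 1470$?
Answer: $- \frac{1082946}{709} \approx -1527.4$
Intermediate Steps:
$t = 15$ ($t = -13 + 28 = 15$)
$o{\left(x,E \right)} = 2 - 5 x$
$\left(\frac{592 - 186}{-49 + 758} + o{\left(12,t \right)}\right) - 1470 = \left(\frac{592 - 186}{-49 + 758} + \left(2 - 60\right)\right) - 1470 = \left(\frac{406}{709} + \left(2 - 60\right)\right) - 1470 = \left(406 \cdot \frac{1}{709} - 58\right) - 1470 = \left(\frac{406}{709} - 58\right) - 1470 = - \frac{40716}{709} - 1470 = - \frac{1082946}{709}$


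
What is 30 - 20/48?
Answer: 355/12 ≈ 29.583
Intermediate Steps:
30 - 20/48 = 30 - 20*1/48 = 30 - 5/12 = 355/12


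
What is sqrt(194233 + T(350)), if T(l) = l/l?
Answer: sqrt(194234) ≈ 440.72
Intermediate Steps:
T(l) = 1
sqrt(194233 + T(350)) = sqrt(194233 + 1) = sqrt(194234)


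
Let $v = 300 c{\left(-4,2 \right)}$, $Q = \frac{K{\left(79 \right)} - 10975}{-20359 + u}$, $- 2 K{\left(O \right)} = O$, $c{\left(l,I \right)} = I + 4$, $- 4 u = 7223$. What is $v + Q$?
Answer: $\frac{53210086}{29553} \approx 1800.5$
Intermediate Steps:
$u = - \frac{7223}{4}$ ($u = \left(- \frac{1}{4}\right) 7223 = - \frac{7223}{4} \approx -1805.8$)
$c{\left(l,I \right)} = 4 + I$
$K{\left(O \right)} = - \frac{O}{2}$
$Q = \frac{14686}{29553}$ ($Q = \frac{\left(- \frac{1}{2}\right) 79 - 10975}{-20359 - \frac{7223}{4}} = \frac{- \frac{79}{2} - 10975}{- \frac{88659}{4}} = \left(- \frac{22029}{2}\right) \left(- \frac{4}{88659}\right) = \frac{14686}{29553} \approx 0.49694$)
$v = 1800$ ($v = 300 \left(4 + 2\right) = 300 \cdot 6 = 1800$)
$v + Q = 1800 + \frac{14686}{29553} = \frac{53210086}{29553}$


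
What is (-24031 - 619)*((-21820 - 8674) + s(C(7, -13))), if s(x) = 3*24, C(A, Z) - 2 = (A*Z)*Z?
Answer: 749902300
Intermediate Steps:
C(A, Z) = 2 + A*Z**2 (C(A, Z) = 2 + (A*Z)*Z = 2 + A*Z**2)
s(x) = 72
(-24031 - 619)*((-21820 - 8674) + s(C(7, -13))) = (-24031 - 619)*((-21820 - 8674) + 72) = -24650*(-30494 + 72) = -24650*(-30422) = 749902300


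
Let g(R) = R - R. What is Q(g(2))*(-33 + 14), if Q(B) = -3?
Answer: 57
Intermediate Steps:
g(R) = 0
Q(g(2))*(-33 + 14) = -3*(-33 + 14) = -3*(-19) = 57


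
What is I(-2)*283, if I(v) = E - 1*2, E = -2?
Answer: -1132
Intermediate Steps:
I(v) = -4 (I(v) = -2 - 1*2 = -2 - 2 = -4)
I(-2)*283 = -4*283 = -1132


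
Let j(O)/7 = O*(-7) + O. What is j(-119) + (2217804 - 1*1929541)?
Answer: 293261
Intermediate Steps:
j(O) = -42*O (j(O) = 7*(O*(-7) + O) = 7*(-7*O + O) = 7*(-6*O) = -42*O)
j(-119) + (2217804 - 1*1929541) = -42*(-119) + (2217804 - 1*1929541) = 4998 + (2217804 - 1929541) = 4998 + 288263 = 293261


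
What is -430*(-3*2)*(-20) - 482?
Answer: -52082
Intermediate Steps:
-430*(-3*2)*(-20) - 482 = -(-2580)*(-20) - 482 = -430*120 - 482 = -51600 - 482 = -52082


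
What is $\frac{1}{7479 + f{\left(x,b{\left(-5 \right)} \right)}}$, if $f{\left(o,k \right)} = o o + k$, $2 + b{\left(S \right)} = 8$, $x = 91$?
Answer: $\frac{1}{15766} \approx 6.3428 \cdot 10^{-5}$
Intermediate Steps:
$b{\left(S \right)} = 6$ ($b{\left(S \right)} = -2 + 8 = 6$)
$f{\left(o,k \right)} = k + o^{2}$ ($f{\left(o,k \right)} = o^{2} + k = k + o^{2}$)
$\frac{1}{7479 + f{\left(x,b{\left(-5 \right)} \right)}} = \frac{1}{7479 + \left(6 + 91^{2}\right)} = \frac{1}{7479 + \left(6 + 8281\right)} = \frac{1}{7479 + 8287} = \frac{1}{15766}$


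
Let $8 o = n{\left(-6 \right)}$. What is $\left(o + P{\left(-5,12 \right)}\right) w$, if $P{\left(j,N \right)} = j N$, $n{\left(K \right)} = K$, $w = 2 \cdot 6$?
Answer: $-729$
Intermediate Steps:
$w = 12$
$o = - \frac{3}{4}$ ($o = \frac{1}{8} \left(-6\right) = - \frac{3}{4} \approx -0.75$)
$P{\left(j,N \right)} = N j$
$\left(o + P{\left(-5,12 \right)}\right) w = \left(- \frac{3}{4} + 12 \left(-5\right)\right) 12 = \left(- \frac{3}{4} - 60\right) 12 = \left(- \frac{243}{4}\right) 12 = -729$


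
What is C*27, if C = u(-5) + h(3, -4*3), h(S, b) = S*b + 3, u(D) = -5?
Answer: -1026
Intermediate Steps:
h(S, b) = 3 + S*b
C = -38 (C = -5 + (3 + 3*(-4*3)) = -5 + (3 + 3*(-12)) = -5 + (3 - 36) = -5 - 33 = -38)
C*27 = -38*27 = -1026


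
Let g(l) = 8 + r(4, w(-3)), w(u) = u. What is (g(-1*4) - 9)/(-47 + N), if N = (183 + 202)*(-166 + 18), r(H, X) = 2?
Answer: -1/57027 ≈ -1.7536e-5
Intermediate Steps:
g(l) = 10 (g(l) = 8 + 2 = 10)
N = -56980 (N = 385*(-148) = -56980)
(g(-1*4) - 9)/(-47 + N) = (10 - 9)/(-47 - 56980) = 1/(-57027) = 1*(-1/57027) = -1/57027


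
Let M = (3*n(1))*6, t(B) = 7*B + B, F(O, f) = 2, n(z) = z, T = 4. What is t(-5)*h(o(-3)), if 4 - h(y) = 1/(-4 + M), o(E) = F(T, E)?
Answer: -1100/7 ≈ -157.14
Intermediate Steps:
t(B) = 8*B
M = 18 (M = (3*1)*6 = 3*6 = 18)
o(E) = 2
h(y) = 55/14 (h(y) = 4 - 1/(-4 + 18) = 4 - 1/14 = 55/14)
t(-5)*h(o(-3)) = (8*(-5))*(55/14) = -40*55/14 = -1100/7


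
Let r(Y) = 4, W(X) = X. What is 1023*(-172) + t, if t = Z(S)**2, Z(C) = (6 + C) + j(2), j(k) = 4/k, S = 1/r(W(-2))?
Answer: -2814207/16 ≈ -1.7589e+5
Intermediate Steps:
S = 1/4 ≈ 0.25000
Z(C) = 8 + C (Z(C) = (6 + C) + 4/2 = (6 + C) + 4*(1/2) = (6 + C) + 2 = 8 + C)
t = 1089/16 (t = (8 + 1/4)**2 = (33/4)**2 = 1089/16 ≈ 68.063)
1023*(-172) + t = 1023*(-172) + 1089/16 = -175956 + 1089/16 = -2814207/16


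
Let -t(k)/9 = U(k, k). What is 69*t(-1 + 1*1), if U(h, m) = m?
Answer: 0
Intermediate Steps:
t(k) = -9*k
69*t(-1 + 1*1) = 69*(-9*(-1 + 1*1)) = 69*(-9*(-1 + 1)) = 69*(-9*0) = 69*0 = 0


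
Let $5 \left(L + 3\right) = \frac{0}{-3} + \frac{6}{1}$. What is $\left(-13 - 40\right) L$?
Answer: $\frac{477}{5} \approx 95.4$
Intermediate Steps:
$L = - \frac{9}{5}$ ($L = -3 + \frac{\frac{0}{-3} + \frac{6}{1}}{5} = -3 + \frac{0 \left(- \frac{1}{3}\right) + 6 \cdot 1}{5} = -3 + \frac{0 + 6}{5} = -3 + \frac{1}{5} \cdot 6 = -3 + \frac{6}{5} = - \frac{9}{5} \approx -1.8$)
$\left(-13 - 40\right) L = \left(-13 - 40\right) \left(- \frac{9}{5}\right) = \left(-53\right) \left(- \frac{9}{5}\right) = \frac{477}{5}$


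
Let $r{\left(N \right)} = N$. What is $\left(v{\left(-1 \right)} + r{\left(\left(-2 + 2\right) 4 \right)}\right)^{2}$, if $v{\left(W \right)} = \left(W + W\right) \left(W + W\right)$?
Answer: $16$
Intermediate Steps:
$v{\left(W \right)} = 4 W^{2}$ ($v{\left(W \right)} = 2 W 2 W = 4 W^{2}$)
$\left(v{\left(-1 \right)} + r{\left(\left(-2 + 2\right) 4 \right)}\right)^{2} = \left(4 \left(-1\right)^{2} + \left(-2 + 2\right) 4\right)^{2} = \left(4 \cdot 1 + 0 \cdot 4\right)^{2} = \left(4 + 0\right)^{2} = 4^{2} = 16$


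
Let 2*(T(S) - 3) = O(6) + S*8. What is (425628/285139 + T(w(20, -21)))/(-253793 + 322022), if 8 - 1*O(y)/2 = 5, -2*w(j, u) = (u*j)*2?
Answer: 160389994/6484916277 ≈ 0.024733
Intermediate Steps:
w(j, u) = -j*u (w(j, u) = -u*j*2/2 = -j*u*2/2 = -j*u)
O(y) = 6 (O(y) = 16 - 2*5 = 16 - 10 = 6)
T(S) = 6 + 4*S (T(S) = 3 + (6 + S*8)/2 = 3 + (6 + 8*S)/2 = 3 + (3 + 4*S) = 6 + 4*S)
(425628/285139 + T(w(20, -21)))/(-253793 + 322022) = (425628/285139 + (6 + 4*(-1*20*(-21))))/(-253793 + 322022) = (425628*(1/285139) + (6 + 4*420))/68229 = (425628/285139 + (6 + 1680))*(1/68229) = (425628/285139 + 1686)*(1/68229) = (481169982/285139)*(1/68229) = 160389994/6484916277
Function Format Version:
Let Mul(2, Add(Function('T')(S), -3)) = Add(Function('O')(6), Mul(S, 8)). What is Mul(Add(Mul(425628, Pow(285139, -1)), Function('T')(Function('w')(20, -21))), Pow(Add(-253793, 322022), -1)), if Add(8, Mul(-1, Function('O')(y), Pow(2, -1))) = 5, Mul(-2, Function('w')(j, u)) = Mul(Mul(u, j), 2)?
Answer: Rational(160389994, 6484916277) ≈ 0.024733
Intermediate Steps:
Function('w')(j, u) = Mul(-1, j, u) (Function('w')(j, u) = Mul(Rational(-1, 2), Mul(Mul(u, j), 2)) = Mul(Rational(-1, 2), Mul(Mul(j, u), 2)) = Mul(Rational(-1, 2), Mul(2, j, u)) = Mul(-1, j, u))
Function('O')(y) = 6 (Function('O')(y) = Add(16, Mul(-2, 5)) = Add(16, -10) = 6)
Function('T')(S) = Add(6, Mul(4, S)) (Function('T')(S) = Add(3, Mul(Rational(1, 2), Add(6, Mul(S, 8)))) = Add(3, Mul(Rational(1, 2), Add(6, Mul(8, S)))) = Add(3, Add(3, Mul(4, S))) = Add(6, Mul(4, S)))
Mul(Add(Mul(425628, Pow(285139, -1)), Function('T')(Function('w')(20, -21))), Pow(Add(-253793, 322022), -1)) = Mul(Add(Mul(425628, Pow(285139, -1)), Add(6, Mul(4, Mul(-1, 20, -21)))), Pow(Add(-253793, 322022), -1)) = Mul(Add(Mul(425628, Rational(1, 285139)), Add(6, Mul(4, 420))), Pow(68229, -1)) = Mul(Add(Rational(425628, 285139), Add(6, 1680)), Rational(1, 68229)) = Mul(Add(Rational(425628, 285139), 1686), Rational(1, 68229)) = Mul(Rational(481169982, 285139), Rational(1, 68229)) = Rational(160389994, 6484916277)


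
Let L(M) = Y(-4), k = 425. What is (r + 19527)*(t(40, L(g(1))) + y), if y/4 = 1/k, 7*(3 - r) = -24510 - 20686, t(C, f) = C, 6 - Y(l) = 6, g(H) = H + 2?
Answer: 3093129624/2975 ≈ 1.0397e+6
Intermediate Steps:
g(H) = 2 + H
Y(l) = 0 (Y(l) = 6 - 1*6 = 6 - 6 = 0)
L(M) = 0
r = 45217/7 (r = 3 - (-24510 - 20686)/7 = 3 - ⅐*(-45196) = 3 + 45196/7 = 45217/7 ≈ 6459.6)
y = 4/425 ≈ 0.0094118
(r + 19527)*(t(40, L(g(1))) + y) = (45217/7 + 19527)*(40 + 4/425) = (181906/7)*(17004/425) = 3093129624/2975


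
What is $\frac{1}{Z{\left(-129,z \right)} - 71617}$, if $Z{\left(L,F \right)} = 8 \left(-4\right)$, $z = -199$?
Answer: $- \frac{1}{71649} \approx -1.3957 \cdot 10^{-5}$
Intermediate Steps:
$Z{\left(L,F \right)} = -32$
$\frac{1}{Z{\left(-129,z \right)} - 71617} = \frac{1}{-32 - 71617} = \frac{1}{-71649} = - \frac{1}{71649}$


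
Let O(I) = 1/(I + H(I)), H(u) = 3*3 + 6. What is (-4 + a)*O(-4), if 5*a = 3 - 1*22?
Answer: -39/55 ≈ -0.70909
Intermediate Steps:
a = -19/5 (a = (3 - 1*22)/5 = (3 - 22)/5 = (⅕)*(-19) = -19/5 ≈ -3.8000)
H(u) = 15 (H(u) = 9 + 6 = 15)
O(I) = 1/(15 + I) (O(I) = 1/(I + 15) = 1/(15 + I))
(-4 + a)*O(-4) = (-4 - 19/5)/(15 - 4) = -39/5/11 = -39/5*1/11 = -39/55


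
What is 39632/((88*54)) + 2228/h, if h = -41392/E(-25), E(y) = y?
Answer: 29767721/3073356 ≈ 9.6857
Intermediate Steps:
h = 41392/25 (h = -41392/(-25) = -41392*(-1/25) = 41392/25 ≈ 1655.7)
39632/((88*54)) + 2228/h = 39632/((88*54)) + 2228/(41392/25) = 39632/4752 + 2228*(25/41392) = 39632*(1/4752) + 13925/10348 = 2477/297 + 13925/10348 = 29767721/3073356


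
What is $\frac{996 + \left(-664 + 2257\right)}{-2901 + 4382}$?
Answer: $\frac{2589}{1481} \approx 1.7481$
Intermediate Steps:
$\frac{996 + \left(-664 + 2257\right)}{-2901 + 4382} = \frac{996 + 1593}{1481} = 2589 \cdot \frac{1}{1481} = \frac{2589}{1481}$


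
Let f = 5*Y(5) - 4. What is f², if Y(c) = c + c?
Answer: 2116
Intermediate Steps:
Y(c) = 2*c
f = 46 (f = 5*(2*5) - 4 = 5*10 - 4 = 50 - 4 = 46)
f² = 46² = 2116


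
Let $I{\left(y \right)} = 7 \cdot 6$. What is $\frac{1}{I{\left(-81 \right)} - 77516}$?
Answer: $- \frac{1}{77474} \approx -1.2908 \cdot 10^{-5}$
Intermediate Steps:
$I{\left(y \right)} = 42$
$\frac{1}{I{\left(-81 \right)} - 77516} = \frac{1}{42 - 77516} = \frac{1}{-77474} = - \frac{1}{77474}$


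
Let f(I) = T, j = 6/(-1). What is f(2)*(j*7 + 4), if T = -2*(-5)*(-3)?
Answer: 1140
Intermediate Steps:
j = -6 (j = 6*(-1) = -6)
T = -30 (T = 10*(-3) = -30)
f(I) = -30
f(2)*(j*7 + 4) = -30*(-6*7 + 4) = -30*(-42 + 4) = -30*(-38) = 1140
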